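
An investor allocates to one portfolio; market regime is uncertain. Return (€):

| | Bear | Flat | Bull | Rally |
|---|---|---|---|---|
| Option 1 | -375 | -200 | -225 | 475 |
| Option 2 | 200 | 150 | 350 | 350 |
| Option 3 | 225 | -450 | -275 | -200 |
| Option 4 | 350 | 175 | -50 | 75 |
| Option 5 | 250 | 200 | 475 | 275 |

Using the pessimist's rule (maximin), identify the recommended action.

Row minima: Option 1=-375, Option 2=150, Option 3=-450, Option 4=-50, Option 5=200
Best worst-case = 200 → Option 5.

Option 5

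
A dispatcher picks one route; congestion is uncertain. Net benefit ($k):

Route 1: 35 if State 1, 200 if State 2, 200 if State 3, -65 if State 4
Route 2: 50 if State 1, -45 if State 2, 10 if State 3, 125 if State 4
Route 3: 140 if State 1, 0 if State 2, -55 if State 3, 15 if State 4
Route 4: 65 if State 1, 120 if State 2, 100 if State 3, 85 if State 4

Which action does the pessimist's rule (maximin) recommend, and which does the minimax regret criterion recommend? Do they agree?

maximin → Route 4; minimax regret → Route 4 (agree)

Row minima: Route 1=-65, Route 2=-45, Route 3=-55, Route 4=65
Best worst-case = 65 → Route 4.
Column bests: State 1=140, State 2=200, State 3=200, State 4=125.
Route 1 regrets: 105, 0, 0, 190 → max 190
Route 2 regrets: 90, 245, 190, 0 → max 245
Route 3 regrets: 0, 200, 255, 110 → max 255
Route 4 regrets: 75, 80, 100, 40 → max 100
Smallest max regret = 100 → Route 4.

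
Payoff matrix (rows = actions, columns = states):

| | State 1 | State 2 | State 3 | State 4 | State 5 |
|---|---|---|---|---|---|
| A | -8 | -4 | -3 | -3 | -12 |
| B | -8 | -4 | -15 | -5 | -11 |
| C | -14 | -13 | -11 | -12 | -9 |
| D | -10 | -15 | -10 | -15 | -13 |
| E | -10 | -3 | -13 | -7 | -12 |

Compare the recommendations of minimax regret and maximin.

minimax regret → A; maximin → A (agree)

Column bests: State 1=-8, State 2=-3, State 3=-3, State 4=-3, State 5=-9.
A regrets: 0, 1, 0, 0, 3 → max 3
B regrets: 0, 1, 12, 2, 2 → max 12
C regrets: 6, 10, 8, 9, 0 → max 10
D regrets: 2, 12, 7, 12, 4 → max 12
E regrets: 2, 0, 10, 4, 3 → max 10
Smallest max regret = 3 → A.
Row minima: A=-12, B=-15, C=-14, D=-15, E=-13
Best worst-case = -12 → A.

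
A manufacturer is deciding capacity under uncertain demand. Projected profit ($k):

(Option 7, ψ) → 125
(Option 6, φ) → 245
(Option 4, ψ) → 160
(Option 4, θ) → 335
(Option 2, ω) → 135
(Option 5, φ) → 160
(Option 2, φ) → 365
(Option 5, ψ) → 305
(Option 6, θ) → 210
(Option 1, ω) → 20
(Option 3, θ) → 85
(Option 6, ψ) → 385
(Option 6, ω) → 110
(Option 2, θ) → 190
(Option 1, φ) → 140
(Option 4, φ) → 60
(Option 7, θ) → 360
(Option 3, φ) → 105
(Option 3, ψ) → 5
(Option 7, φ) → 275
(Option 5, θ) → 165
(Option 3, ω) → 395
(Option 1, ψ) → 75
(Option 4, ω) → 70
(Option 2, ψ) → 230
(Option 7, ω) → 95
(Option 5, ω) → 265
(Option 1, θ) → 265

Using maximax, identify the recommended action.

Row maxima: Option 1=265, Option 2=365, Option 3=395, Option 4=335, Option 5=305, Option 6=385, Option 7=360
Best best-case = 395 → Option 3.

Option 3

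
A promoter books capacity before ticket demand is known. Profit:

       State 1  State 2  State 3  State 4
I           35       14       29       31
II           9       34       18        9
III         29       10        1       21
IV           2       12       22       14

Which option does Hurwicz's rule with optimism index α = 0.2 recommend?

I: 0.2·35 + 0.8·14 = 18.2
II: 0.2·34 + 0.8·9 = 14
III: 0.2·29 + 0.8·1 = 6.6
IV: 0.2·22 + 0.8·2 = 6
Highest Hurwicz score = 18.2 → I.

I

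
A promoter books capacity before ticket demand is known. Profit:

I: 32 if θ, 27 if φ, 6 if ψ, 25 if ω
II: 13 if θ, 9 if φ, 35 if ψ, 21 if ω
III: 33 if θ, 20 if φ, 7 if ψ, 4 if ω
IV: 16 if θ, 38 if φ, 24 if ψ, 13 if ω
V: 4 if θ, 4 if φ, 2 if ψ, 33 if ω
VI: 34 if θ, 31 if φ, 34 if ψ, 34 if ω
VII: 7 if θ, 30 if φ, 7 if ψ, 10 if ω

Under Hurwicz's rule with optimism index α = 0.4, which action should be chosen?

I: 0.4·32 + 0.6·6 = 16.4
II: 0.4·35 + 0.6·9 = 19.4
III: 0.4·33 + 0.6·4 = 15.6
IV: 0.4·38 + 0.6·13 = 23
V: 0.4·33 + 0.6·2 = 14.4
VI: 0.4·34 + 0.6·31 = 32.2
VII: 0.4·30 + 0.6·7 = 16.2
Highest Hurwicz score = 32.2 → VI.

VI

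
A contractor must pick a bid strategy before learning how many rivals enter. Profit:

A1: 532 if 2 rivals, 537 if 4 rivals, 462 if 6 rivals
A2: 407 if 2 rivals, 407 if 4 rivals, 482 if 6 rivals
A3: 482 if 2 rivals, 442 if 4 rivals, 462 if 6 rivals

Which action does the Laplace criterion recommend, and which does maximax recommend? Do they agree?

Row averages: A1=1531/3, A2=432, A3=462
Highest average = 1531/3 → A1.
Row maxima: A1=537, A2=482, A3=482
Best best-case = 537 → A1.

laplace → A1; maximax → A1 (agree)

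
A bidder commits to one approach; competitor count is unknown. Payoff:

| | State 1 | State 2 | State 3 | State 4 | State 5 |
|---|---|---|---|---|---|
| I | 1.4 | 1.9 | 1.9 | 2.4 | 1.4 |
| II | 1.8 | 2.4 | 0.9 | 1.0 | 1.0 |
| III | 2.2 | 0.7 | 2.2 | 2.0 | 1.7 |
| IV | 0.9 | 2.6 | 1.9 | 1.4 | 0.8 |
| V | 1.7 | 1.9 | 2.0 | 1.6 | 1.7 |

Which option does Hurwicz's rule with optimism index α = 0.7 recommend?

I

I: 0.7·2.4 + 0.3·1.4 = 2.1
II: 0.7·2.4 + 0.3·0.9 = 1.95
III: 0.7·2.2 + 0.3·0.7 = 1.75
IV: 0.7·2.6 + 0.3·0.8 = 2.06
V: 0.7·2.0 + 0.3·1.6 = 1.88
Highest Hurwicz score = 2.1 → I.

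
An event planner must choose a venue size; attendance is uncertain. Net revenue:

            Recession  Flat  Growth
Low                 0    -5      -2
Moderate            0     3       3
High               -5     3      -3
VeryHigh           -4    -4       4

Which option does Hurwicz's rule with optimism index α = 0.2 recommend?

Low: 0.2·0 + 0.8·(-5) = -4
Moderate: 0.2·3 + 0.8·0 = 0.6
High: 0.2·3 + 0.8·(-5) = -3.4
VeryHigh: 0.2·4 + 0.8·(-4) = -2.4
Highest Hurwicz score = 0.6 → Moderate.

Moderate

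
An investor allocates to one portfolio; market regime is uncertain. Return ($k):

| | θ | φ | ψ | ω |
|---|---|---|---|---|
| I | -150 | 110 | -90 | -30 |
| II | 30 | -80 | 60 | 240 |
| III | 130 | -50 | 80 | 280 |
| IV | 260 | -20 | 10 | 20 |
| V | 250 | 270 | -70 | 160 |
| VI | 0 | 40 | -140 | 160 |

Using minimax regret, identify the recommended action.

V

Column bests: θ=260, φ=270, ψ=80, ω=280.
I regrets: 410, 160, 170, 310 → max 410
II regrets: 230, 350, 20, 40 → max 350
III regrets: 130, 320, 0, 0 → max 320
IV regrets: 0, 290, 70, 260 → max 290
V regrets: 10, 0, 150, 120 → max 150
VI regrets: 260, 230, 220, 120 → max 260
Smallest max regret = 150 → V.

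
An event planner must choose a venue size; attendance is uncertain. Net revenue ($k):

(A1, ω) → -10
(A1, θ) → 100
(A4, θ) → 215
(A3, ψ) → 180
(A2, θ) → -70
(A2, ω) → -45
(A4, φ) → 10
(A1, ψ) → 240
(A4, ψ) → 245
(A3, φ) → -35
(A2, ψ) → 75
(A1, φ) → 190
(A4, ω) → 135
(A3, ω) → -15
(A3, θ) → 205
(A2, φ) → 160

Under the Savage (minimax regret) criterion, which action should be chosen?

A1

Column bests: θ=215, φ=190, ψ=245, ω=135.
A1 regrets: 115, 0, 5, 145 → max 145
A2 regrets: 285, 30, 170, 180 → max 285
A3 regrets: 10, 225, 65, 150 → max 225
A4 regrets: 0, 180, 0, 0 → max 180
Smallest max regret = 145 → A1.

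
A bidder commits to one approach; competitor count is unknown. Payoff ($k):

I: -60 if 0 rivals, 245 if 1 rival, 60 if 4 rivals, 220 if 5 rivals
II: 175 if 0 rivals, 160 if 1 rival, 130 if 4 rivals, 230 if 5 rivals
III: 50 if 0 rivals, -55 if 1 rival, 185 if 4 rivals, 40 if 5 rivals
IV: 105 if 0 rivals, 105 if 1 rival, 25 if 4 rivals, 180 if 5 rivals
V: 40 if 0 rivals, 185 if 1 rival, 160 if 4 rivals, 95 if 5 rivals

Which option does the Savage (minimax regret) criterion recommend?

Column bests: 0 rivals=175, 1 rival=245, 4 rivals=185, 5 rivals=230.
I regrets: 235, 0, 125, 10 → max 235
II regrets: 0, 85, 55, 0 → max 85
III regrets: 125, 300, 0, 190 → max 300
IV regrets: 70, 140, 160, 50 → max 160
V regrets: 135, 60, 25, 135 → max 135
Smallest max regret = 85 → II.

II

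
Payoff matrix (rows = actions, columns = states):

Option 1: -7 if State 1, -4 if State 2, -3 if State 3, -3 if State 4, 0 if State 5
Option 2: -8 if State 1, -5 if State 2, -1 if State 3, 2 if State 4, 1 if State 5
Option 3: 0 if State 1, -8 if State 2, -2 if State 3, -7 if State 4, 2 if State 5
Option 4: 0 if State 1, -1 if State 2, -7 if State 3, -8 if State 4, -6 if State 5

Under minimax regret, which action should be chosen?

Option 1

Column bests: State 1=0, State 2=-1, State 3=-1, State 4=2, State 5=2.
Option 1 regrets: 7, 3, 2, 5, 2 → max 7
Option 2 regrets: 8, 4, 0, 0, 1 → max 8
Option 3 regrets: 0, 7, 1, 9, 0 → max 9
Option 4 regrets: 0, 0, 6, 10, 8 → max 10
Smallest max regret = 7 → Option 1.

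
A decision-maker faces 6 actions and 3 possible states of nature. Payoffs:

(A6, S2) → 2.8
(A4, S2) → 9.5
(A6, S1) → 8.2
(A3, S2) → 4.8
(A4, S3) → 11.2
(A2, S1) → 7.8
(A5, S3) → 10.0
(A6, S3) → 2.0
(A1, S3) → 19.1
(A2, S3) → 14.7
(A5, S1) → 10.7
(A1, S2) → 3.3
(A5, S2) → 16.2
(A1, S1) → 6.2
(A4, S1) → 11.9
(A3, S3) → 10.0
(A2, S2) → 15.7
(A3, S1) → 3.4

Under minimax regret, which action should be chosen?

A2

Column bests: S1=11.9, S2=16.2, S3=19.1.
A1 regrets: 5.7, 12.9, 0.0 → max 12.9
A2 regrets: 4.1, 0.5, 4.4 → max 4.4
A3 regrets: 8.5, 11.4, 9.1 → max 11.4
A4 regrets: 0.0, 6.7, 7.9 → max 7.9
A5 regrets: 1.2, 0.0, 9.1 → max 9.1
A6 regrets: 3.7, 13.4, 17.1 → max 17.1
Smallest max regret = 4.4 → A2.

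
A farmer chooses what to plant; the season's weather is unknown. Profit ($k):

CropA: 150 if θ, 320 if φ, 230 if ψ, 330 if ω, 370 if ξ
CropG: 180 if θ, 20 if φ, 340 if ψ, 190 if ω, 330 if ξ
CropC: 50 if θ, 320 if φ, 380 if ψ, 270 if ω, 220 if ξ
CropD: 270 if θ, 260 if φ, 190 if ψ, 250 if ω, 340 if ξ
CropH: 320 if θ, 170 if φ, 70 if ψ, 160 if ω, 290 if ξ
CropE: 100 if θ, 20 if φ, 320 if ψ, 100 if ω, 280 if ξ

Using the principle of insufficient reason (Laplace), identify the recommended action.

CropA

Row averages: CropA=280, CropG=212, CropC=248, CropD=262, CropH=202, CropE=164
Highest average = 280 → CropA.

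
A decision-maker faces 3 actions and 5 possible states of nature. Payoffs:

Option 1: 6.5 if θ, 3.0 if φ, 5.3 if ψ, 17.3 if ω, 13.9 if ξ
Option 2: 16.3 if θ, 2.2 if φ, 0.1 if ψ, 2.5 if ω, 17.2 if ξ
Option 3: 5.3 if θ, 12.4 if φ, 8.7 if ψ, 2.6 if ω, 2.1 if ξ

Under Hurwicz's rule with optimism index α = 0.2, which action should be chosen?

Option 1: 0.2·17.3 + 0.8·3.0 = 5.86
Option 2: 0.2·17.2 + 0.8·0.1 = 3.52
Option 3: 0.2·12.4 + 0.8·2.1 = 4.16
Highest Hurwicz score = 5.86 → Option 1.

Option 1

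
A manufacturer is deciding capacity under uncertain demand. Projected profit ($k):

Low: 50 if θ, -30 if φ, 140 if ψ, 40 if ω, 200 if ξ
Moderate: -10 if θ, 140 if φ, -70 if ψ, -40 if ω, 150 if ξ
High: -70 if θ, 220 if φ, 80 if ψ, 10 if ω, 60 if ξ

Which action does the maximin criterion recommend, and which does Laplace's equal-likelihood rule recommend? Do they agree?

Row minima: Low=-30, Moderate=-70, High=-70
Best worst-case = -30 → Low.
Row averages: Low=80, Moderate=34, High=60
Highest average = 80 → Low.

maximin → Low; laplace → Low (agree)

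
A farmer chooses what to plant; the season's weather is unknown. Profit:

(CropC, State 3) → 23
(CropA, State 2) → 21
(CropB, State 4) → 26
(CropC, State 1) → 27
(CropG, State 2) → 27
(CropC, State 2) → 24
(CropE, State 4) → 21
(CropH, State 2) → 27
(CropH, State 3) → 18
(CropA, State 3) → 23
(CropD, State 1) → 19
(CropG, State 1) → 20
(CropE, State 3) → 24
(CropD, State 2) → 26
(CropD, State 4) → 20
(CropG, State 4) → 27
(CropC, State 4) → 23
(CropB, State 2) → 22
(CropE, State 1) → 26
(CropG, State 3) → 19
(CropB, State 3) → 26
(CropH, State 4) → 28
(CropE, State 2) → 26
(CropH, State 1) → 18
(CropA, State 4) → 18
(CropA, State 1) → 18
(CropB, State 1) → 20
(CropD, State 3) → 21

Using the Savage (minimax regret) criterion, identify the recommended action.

Column bests: State 1=27, State 2=27, State 3=26, State 4=28.
CropH regrets: 9, 0, 8, 0 → max 9
CropD regrets: 8, 1, 5, 8 → max 8
CropC regrets: 0, 3, 3, 5 → max 5
CropA regrets: 9, 6, 3, 10 → max 10
CropB regrets: 7, 5, 0, 2 → max 7
CropG regrets: 7, 0, 7, 1 → max 7
CropE regrets: 1, 1, 2, 7 → max 7
Smallest max regret = 5 → CropC.

CropC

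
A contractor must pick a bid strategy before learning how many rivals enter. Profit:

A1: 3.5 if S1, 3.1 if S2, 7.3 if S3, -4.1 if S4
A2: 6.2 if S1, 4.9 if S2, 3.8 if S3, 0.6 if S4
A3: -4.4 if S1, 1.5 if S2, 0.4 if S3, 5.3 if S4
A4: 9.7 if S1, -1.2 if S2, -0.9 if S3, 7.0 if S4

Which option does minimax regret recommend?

A2

Column bests: S1=9.7, S2=4.9, S3=7.3, S4=7.0.
A1 regrets: 6.2, 1.8, 0.0, 11.1 → max 11.1
A2 regrets: 3.5, 0.0, 3.5, 6.4 → max 6.4
A3 regrets: 14.1, 3.4, 6.9, 1.7 → max 14.1
A4 regrets: 0.0, 6.1, 8.2, 0.0 → max 8.2
Smallest max regret = 6.4 → A2.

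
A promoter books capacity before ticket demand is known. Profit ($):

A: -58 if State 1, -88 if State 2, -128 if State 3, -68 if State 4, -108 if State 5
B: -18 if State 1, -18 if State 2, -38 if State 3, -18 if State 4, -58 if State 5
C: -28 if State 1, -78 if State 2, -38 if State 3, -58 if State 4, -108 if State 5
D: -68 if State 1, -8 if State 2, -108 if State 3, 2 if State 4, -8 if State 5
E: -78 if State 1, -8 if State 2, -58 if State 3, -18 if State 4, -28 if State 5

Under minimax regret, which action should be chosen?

Column bests: State 1=-18, State 2=-8, State 3=-38, State 4=2, State 5=-8.
A regrets: 40, 80, 90, 70, 100 → max 100
B regrets: 0, 10, 0, 20, 50 → max 50
C regrets: 10, 70, 0, 60, 100 → max 100
D regrets: 50, 0, 70, 0, 0 → max 70
E regrets: 60, 0, 20, 20, 20 → max 60
Smallest max regret = 50 → B.

B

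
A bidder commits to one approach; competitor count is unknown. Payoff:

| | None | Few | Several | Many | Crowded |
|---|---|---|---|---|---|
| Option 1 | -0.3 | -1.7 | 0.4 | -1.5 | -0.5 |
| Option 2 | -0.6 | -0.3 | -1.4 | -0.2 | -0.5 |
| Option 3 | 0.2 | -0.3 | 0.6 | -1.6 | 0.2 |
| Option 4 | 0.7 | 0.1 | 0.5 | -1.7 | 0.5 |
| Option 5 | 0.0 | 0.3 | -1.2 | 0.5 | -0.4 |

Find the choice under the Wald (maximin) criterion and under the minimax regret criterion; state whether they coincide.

maximin → Option 5; minimax regret → Option 5 (agree)

Row minima: Option 1=-1.7, Option 2=-1.4, Option 3=-1.6, Option 4=-1.7, Option 5=-1.2
Best worst-case = -1.2 → Option 5.
Column bests: None=0.7, Few=0.3, Several=0.6, Many=0.5, Crowded=0.5.
Option 1 regrets: 1.0, 2.0, 0.2, 2.0, 1.0 → max 2.0
Option 2 regrets: 1.3, 0.6, 2.0, 0.7, 1.0 → max 2.0
Option 3 regrets: 0.5, 0.6, 0.0, 2.1, 0.3 → max 2.1
Option 4 regrets: 0.0, 0.2, 0.1, 2.2, 0.0 → max 2.2
Option 5 regrets: 0.7, 0.0, 1.8, 0.0, 0.9 → max 1.8
Smallest max regret = 1.8 → Option 5.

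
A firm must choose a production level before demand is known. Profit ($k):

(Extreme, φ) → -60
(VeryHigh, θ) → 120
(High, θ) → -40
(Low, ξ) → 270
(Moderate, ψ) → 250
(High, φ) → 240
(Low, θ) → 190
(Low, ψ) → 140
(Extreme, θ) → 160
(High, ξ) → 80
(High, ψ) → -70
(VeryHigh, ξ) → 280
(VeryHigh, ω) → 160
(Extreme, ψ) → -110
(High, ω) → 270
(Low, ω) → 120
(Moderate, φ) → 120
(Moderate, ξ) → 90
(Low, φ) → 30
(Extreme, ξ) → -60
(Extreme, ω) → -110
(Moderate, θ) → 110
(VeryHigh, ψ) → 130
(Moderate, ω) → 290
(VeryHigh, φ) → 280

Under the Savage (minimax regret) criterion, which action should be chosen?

Column bests: θ=190, φ=280, ψ=250, ω=290, ξ=280.
Low regrets: 0, 250, 110, 170, 10 → max 250
Moderate regrets: 80, 160, 0, 0, 190 → max 190
High regrets: 230, 40, 320, 20, 200 → max 320
VeryHigh regrets: 70, 0, 120, 130, 0 → max 130
Extreme regrets: 30, 340, 360, 400, 340 → max 400
Smallest max regret = 130 → VeryHigh.

VeryHigh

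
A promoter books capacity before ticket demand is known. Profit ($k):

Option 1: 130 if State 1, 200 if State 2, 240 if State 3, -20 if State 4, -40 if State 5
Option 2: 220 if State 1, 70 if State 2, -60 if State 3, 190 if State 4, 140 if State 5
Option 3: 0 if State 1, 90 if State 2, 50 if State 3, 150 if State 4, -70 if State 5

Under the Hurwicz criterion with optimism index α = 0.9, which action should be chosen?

Option 1: 0.9·240 + 0.1·(-40) = 212
Option 2: 0.9·220 + 0.1·(-60) = 192
Option 3: 0.9·150 + 0.1·(-70) = 128
Highest Hurwicz score = 212 → Option 1.

Option 1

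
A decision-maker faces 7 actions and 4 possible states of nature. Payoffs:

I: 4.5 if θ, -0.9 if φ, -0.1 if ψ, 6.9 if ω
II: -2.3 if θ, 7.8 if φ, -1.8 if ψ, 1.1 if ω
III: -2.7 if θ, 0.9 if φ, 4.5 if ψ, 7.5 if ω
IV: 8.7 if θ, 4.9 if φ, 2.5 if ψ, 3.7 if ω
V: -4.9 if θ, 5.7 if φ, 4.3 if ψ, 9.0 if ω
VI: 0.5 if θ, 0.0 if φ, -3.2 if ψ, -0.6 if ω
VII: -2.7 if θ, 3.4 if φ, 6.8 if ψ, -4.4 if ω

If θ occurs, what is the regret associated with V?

Best payoff under θ is 8.7.
Regret = 8.7 − (-4.9) = 13.6.

13.6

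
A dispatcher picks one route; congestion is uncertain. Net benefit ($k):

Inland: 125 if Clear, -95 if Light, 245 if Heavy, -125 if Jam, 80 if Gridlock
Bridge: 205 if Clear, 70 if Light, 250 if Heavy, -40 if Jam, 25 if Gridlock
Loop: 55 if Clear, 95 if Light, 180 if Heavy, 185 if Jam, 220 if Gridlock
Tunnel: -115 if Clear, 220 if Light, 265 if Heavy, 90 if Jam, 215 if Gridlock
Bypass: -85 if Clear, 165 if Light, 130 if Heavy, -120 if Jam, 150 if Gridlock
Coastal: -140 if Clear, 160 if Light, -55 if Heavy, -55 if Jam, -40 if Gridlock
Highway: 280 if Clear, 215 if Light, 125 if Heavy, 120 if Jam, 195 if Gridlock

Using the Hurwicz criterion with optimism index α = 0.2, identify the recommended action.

Highway

Inland: 0.2·245 + 0.8·(-125) = -51
Bridge: 0.2·250 + 0.8·(-40) = 18
Loop: 0.2·220 + 0.8·55 = 88
Tunnel: 0.2·265 + 0.8·(-115) = -39
Bypass: 0.2·165 + 0.8·(-120) = -63
Coastal: 0.2·160 + 0.8·(-140) = -80
Highway: 0.2·280 + 0.8·120 = 152
Highest Hurwicz score = 152 → Highway.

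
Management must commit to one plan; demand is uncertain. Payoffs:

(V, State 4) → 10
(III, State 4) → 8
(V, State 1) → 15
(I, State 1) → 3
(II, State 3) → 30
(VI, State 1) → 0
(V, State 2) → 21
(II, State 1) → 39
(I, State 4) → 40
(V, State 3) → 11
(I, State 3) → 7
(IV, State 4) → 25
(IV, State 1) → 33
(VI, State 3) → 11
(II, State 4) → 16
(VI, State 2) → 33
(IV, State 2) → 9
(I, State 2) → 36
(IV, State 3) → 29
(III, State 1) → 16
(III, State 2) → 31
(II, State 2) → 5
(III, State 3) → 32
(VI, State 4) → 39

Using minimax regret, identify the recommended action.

IV

Column bests: State 1=39, State 2=36, State 3=32, State 4=40.
I regrets: 36, 0, 25, 0 → max 36
II regrets: 0, 31, 2, 24 → max 31
III regrets: 23, 5, 0, 32 → max 32
IV regrets: 6, 27, 3, 15 → max 27
V regrets: 24, 15, 21, 30 → max 30
VI regrets: 39, 3, 21, 1 → max 39
Smallest max regret = 27 → IV.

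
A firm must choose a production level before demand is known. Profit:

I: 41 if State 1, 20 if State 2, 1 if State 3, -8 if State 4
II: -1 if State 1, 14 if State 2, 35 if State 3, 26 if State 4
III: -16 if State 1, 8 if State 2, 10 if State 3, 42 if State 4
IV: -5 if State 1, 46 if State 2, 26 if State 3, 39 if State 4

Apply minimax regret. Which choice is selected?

II

Column bests: State 1=41, State 2=46, State 3=35, State 4=42.
I regrets: 0, 26, 34, 50 → max 50
II regrets: 42, 32, 0, 16 → max 42
III regrets: 57, 38, 25, 0 → max 57
IV regrets: 46, 0, 9, 3 → max 46
Smallest max regret = 42 → II.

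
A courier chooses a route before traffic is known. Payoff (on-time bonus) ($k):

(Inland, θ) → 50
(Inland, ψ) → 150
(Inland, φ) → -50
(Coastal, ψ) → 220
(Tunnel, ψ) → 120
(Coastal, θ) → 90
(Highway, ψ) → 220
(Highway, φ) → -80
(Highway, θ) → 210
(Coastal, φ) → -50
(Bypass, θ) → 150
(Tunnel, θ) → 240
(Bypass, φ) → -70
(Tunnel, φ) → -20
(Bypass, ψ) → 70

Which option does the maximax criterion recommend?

Tunnel

Row maxima: Coastal=220, Tunnel=240, Inland=150, Highway=220, Bypass=150
Best best-case = 240 → Tunnel.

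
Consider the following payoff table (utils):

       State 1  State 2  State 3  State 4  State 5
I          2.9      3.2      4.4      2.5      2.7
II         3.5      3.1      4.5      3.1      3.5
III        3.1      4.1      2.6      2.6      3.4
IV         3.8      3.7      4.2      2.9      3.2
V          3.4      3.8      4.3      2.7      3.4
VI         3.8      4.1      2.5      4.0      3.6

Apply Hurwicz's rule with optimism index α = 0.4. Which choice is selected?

I: 0.4·4.4 + 0.6·2.5 = 3.26
II: 0.4·4.5 + 0.6·3.1 = 3.66
III: 0.4·4.1 + 0.6·2.6 = 3.2
IV: 0.4·4.2 + 0.6·2.9 = 3.42
V: 0.4·4.3 + 0.6·2.7 = 3.34
VI: 0.4·4.1 + 0.6·2.5 = 3.14
Highest Hurwicz score = 3.66 → II.

II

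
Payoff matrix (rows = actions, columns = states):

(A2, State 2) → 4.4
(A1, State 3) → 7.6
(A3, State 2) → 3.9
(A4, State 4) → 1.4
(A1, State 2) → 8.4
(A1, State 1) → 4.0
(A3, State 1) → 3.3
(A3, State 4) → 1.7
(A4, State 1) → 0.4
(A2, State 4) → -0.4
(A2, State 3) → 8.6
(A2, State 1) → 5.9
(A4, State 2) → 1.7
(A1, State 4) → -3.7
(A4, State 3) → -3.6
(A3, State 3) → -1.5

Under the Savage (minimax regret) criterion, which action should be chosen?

Column bests: State 1=5.9, State 2=8.4, State 3=8.6, State 4=1.7.
A1 regrets: 1.9, 0.0, 1.0, 5.4 → max 5.4
A2 regrets: 0.0, 4.0, 0.0, 2.1 → max 4.0
A3 regrets: 2.6, 4.5, 10.1, 0.0 → max 10.1
A4 regrets: 5.5, 6.7, 12.2, 0.3 → max 12.2
Smallest max regret = 4.0 → A2.

A2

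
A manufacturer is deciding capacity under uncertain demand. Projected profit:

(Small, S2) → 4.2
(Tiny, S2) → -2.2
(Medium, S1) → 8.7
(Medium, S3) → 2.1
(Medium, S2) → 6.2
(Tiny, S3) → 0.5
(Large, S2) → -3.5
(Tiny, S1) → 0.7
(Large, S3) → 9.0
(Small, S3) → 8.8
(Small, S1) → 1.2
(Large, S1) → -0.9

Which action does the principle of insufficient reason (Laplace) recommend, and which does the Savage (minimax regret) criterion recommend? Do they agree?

laplace → Medium; minimax regret → Medium (agree)

Row averages: Tiny=-1/3, Small=71/15, Medium=17/3, Large=23/15
Highest average = 17/3 → Medium.
Column bests: S1=8.7, S2=6.2, S3=9.0.
Tiny regrets: 8.0, 8.4, 8.5 → max 8.5
Small regrets: 7.5, 2.0, 0.2 → max 7.5
Medium regrets: 0.0, 0.0, 6.9 → max 6.9
Large regrets: 9.6, 9.7, 0.0 → max 9.7
Smallest max regret = 6.9 → Medium.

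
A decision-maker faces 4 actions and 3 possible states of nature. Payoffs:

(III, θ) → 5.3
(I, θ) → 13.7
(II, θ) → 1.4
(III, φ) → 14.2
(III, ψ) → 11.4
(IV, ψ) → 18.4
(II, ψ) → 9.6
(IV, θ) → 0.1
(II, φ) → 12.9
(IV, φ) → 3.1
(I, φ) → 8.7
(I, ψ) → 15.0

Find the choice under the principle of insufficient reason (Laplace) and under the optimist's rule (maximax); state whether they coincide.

Row averages: I=187/15, II=239/30, III=10.3, IV=7.2
Highest average = 187/15 → I.
Row maxima: I=15.0, II=12.9, III=14.2, IV=18.4
Best best-case = 18.4 → IV.

laplace → I; maximax → IV (disagree)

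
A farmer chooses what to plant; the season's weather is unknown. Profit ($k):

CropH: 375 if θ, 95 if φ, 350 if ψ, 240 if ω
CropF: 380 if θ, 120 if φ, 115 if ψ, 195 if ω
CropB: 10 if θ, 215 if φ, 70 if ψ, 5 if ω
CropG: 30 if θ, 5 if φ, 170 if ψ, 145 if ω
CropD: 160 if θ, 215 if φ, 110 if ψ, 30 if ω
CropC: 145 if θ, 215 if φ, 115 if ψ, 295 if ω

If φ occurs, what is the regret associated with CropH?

120

Best payoff under φ is 215.
Regret = 215 − 95 = 120.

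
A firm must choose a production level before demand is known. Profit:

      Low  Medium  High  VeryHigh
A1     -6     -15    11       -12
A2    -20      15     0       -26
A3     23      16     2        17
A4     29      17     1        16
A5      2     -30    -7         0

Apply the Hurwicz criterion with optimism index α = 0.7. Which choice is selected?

A4

A1: 0.7·11 + 0.3·(-15) = 3.2
A2: 0.7·15 + 0.3·(-26) = 2.7
A3: 0.7·23 + 0.3·2 = 16.7
A4: 0.7·29 + 0.3·1 = 20.6
A5: 0.7·2 + 0.3·(-30) = -7.6
Highest Hurwicz score = 20.6 → A4.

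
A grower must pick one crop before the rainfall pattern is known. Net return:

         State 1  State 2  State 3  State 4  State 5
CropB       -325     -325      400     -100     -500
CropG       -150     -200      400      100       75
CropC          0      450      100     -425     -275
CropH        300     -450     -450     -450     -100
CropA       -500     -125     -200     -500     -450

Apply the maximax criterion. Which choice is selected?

Row maxima: CropB=400, CropG=400, CropC=450, CropH=300, CropA=-125
Best best-case = 450 → CropC.

CropC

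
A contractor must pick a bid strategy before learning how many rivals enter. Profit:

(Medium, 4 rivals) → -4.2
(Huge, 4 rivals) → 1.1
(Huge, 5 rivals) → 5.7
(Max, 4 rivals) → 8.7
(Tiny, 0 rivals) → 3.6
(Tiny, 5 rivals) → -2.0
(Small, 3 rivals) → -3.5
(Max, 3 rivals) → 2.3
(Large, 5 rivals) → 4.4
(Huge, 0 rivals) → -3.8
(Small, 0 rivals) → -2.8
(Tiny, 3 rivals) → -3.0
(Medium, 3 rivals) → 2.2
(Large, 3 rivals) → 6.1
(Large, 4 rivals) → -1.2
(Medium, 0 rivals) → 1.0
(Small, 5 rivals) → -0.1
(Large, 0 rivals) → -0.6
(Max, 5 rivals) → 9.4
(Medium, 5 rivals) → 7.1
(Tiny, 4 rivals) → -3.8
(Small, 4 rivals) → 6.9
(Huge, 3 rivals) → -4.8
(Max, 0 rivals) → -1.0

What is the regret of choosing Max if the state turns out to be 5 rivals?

0.0

Best payoff under 5 rivals is 9.4.
Regret = 9.4 − 9.4 = 0.0.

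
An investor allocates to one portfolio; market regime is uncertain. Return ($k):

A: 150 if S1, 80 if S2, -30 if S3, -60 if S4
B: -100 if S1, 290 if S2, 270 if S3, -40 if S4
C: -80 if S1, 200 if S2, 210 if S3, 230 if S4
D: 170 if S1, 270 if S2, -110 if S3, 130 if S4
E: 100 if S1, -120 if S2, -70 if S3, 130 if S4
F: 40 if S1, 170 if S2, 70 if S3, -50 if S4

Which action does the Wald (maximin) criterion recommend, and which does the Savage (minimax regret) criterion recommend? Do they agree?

maximin → F; minimax regret → C (disagree)

Row minima: A=-60, B=-100, C=-80, D=-110, E=-120, F=-50
Best worst-case = -50 → F.
Column bests: S1=170, S2=290, S3=270, S4=230.
A regrets: 20, 210, 300, 290 → max 300
B regrets: 270, 0, 0, 270 → max 270
C regrets: 250, 90, 60, 0 → max 250
D regrets: 0, 20, 380, 100 → max 380
E regrets: 70, 410, 340, 100 → max 410
F regrets: 130, 120, 200, 280 → max 280
Smallest max regret = 250 → C.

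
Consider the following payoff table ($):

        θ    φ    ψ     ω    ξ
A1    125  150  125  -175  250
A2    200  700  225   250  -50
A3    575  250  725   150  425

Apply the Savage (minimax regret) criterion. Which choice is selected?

A3

Column bests: θ=575, φ=700, ψ=725, ω=250, ξ=425.
A1 regrets: 450, 550, 600, 425, 175 → max 600
A2 regrets: 375, 0, 500, 0, 475 → max 500
A3 regrets: 0, 450, 0, 100, 0 → max 450
Smallest max regret = 450 → A3.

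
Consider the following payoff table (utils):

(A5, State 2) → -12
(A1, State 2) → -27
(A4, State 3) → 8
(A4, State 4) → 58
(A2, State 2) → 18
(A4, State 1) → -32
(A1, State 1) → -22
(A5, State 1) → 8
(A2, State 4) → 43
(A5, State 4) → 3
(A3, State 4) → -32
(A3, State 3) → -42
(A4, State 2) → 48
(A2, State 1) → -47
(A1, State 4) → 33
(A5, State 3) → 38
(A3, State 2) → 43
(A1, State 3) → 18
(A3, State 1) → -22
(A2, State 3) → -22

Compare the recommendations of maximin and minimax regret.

maximin → A5; minimax regret → A4 (disagree)

Row minima: A1=-27, A2=-47, A3=-42, A4=-32, A5=-12
Best worst-case = -12 → A5.
Column bests: State 1=8, State 2=48, State 3=38, State 4=58.
A1 regrets: 30, 75, 20, 25 → max 75
A2 regrets: 55, 30, 60, 15 → max 60
A3 regrets: 30, 5, 80, 90 → max 90
A4 regrets: 40, 0, 30, 0 → max 40
A5 regrets: 0, 60, 0, 55 → max 60
Smallest max regret = 40 → A4.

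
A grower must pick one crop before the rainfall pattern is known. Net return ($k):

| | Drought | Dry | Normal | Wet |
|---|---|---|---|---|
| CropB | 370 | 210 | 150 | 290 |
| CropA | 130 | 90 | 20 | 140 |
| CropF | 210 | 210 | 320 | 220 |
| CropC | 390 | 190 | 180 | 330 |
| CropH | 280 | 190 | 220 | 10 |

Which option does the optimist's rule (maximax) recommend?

CropC

Row maxima: CropB=370, CropA=140, CropF=320, CropC=390, CropH=280
Best best-case = 390 → CropC.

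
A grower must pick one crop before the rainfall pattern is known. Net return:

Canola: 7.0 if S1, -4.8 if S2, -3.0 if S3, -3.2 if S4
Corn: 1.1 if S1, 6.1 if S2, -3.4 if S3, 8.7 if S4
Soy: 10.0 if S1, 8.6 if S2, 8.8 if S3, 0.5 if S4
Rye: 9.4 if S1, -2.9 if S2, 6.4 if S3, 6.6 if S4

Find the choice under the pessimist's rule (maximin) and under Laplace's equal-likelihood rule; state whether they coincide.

maximin → Soy; laplace → Soy (agree)

Row minima: Canola=-4.8, Corn=-3.4, Soy=0.5, Rye=-2.9
Best worst-case = 0.5 → Soy.
Row averages: Canola=-1, Corn=3.125, Soy=6.975, Rye=4.875
Highest average = 6.975 → Soy.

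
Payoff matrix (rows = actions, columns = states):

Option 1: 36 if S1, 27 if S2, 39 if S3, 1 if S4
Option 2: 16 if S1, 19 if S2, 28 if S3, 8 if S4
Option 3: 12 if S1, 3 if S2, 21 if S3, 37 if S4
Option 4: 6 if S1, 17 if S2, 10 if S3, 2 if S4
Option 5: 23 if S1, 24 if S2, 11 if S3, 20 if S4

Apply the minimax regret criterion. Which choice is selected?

Option 3

Column bests: S1=36, S2=27, S3=39, S4=37.
Option 1 regrets: 0, 0, 0, 36 → max 36
Option 2 regrets: 20, 8, 11, 29 → max 29
Option 3 regrets: 24, 24, 18, 0 → max 24
Option 4 regrets: 30, 10, 29, 35 → max 35
Option 5 regrets: 13, 3, 28, 17 → max 28
Smallest max regret = 24 → Option 3.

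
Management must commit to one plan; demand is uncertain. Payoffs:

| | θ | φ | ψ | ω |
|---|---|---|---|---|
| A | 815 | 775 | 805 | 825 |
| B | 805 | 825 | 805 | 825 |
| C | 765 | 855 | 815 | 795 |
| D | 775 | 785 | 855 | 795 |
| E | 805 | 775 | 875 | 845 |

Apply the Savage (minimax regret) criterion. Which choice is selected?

Column bests: θ=815, φ=855, ψ=875, ω=845.
A regrets: 0, 80, 70, 20 → max 80
B regrets: 10, 30, 70, 20 → max 70
C regrets: 50, 0, 60, 50 → max 60
D regrets: 40, 70, 20, 50 → max 70
E regrets: 10, 80, 0, 0 → max 80
Smallest max regret = 60 → C.

C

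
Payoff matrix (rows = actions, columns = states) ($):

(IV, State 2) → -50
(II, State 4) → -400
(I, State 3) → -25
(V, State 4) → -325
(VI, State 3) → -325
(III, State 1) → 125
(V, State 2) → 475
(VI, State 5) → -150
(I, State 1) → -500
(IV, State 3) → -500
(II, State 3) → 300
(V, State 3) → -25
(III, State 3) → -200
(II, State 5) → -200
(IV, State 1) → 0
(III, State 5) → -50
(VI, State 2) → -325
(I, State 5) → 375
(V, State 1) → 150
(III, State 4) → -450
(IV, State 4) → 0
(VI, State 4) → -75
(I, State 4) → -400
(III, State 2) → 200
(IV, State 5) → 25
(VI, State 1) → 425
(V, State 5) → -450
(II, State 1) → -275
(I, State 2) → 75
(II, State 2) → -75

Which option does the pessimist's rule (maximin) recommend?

Row minima: I=-500, II=-400, III=-450, IV=-500, V=-450, VI=-325
Best worst-case = -325 → VI.

VI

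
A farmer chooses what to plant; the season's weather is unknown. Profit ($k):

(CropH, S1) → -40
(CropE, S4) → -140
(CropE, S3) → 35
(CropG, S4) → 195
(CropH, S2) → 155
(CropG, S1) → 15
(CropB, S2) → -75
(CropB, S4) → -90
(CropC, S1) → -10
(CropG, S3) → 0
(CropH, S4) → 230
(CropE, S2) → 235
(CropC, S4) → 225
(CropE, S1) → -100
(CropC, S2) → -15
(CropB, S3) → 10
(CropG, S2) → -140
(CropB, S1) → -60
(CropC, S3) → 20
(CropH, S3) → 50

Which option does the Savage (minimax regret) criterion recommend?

Column bests: S1=15, S2=235, S3=50, S4=230.
CropE regrets: 115, 0, 15, 370 → max 370
CropG regrets: 0, 375, 50, 35 → max 375
CropC regrets: 25, 250, 30, 5 → max 250
CropH regrets: 55, 80, 0, 0 → max 80
CropB regrets: 75, 310, 40, 320 → max 320
Smallest max regret = 80 → CropH.

CropH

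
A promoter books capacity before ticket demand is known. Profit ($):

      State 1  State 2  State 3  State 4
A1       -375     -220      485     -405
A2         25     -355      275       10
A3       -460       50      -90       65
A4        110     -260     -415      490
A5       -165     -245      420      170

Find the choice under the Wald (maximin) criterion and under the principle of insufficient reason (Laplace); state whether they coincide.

maximin → A5; laplace → A5 (agree)

Row minima: A1=-405, A2=-355, A3=-460, A4=-415, A5=-245
Best worst-case = -245 → A5.
Row averages: A1=-128.75, A2=-11.25, A3=-108.75, A4=-18.75, A5=45
Highest average = 45 → A5.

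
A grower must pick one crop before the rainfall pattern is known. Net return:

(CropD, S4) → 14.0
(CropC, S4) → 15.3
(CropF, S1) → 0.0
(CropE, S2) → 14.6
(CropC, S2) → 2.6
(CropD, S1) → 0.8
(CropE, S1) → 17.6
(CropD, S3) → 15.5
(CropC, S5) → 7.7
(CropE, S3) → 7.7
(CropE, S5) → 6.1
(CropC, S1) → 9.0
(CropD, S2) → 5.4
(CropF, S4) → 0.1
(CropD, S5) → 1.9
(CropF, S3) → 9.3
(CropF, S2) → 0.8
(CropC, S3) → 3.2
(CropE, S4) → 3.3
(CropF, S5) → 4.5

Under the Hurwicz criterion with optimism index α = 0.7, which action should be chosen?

CropE

CropD: 0.7·15.5 + 0.3·0.8 = 11.09
CropC: 0.7·15.3 + 0.3·2.6 = 11.49
CropF: 0.7·9.3 + 0.3·0.0 = 6.51
CropE: 0.7·17.6 + 0.3·3.3 = 13.31
Highest Hurwicz score = 13.31 → CropE.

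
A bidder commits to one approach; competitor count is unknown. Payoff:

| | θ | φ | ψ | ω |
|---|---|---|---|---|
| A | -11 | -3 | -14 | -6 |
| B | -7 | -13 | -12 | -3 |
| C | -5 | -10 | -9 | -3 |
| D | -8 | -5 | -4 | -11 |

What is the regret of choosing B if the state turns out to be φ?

10

Best payoff under φ is -3.
Regret = -3 − (-13) = 10.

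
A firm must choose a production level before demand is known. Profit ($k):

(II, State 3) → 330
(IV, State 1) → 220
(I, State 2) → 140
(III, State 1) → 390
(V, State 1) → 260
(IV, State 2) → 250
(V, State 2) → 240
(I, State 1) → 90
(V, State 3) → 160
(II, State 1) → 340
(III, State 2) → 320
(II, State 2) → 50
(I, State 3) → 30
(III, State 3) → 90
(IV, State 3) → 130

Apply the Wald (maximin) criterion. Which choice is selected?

V

Row minima: I=30, II=50, III=90, IV=130, V=160
Best worst-case = 160 → V.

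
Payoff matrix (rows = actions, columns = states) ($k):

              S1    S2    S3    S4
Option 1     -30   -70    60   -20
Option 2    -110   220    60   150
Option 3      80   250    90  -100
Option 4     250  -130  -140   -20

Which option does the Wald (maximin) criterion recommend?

Row minima: Option 1=-70, Option 2=-110, Option 3=-100, Option 4=-140
Best worst-case = -70 → Option 1.

Option 1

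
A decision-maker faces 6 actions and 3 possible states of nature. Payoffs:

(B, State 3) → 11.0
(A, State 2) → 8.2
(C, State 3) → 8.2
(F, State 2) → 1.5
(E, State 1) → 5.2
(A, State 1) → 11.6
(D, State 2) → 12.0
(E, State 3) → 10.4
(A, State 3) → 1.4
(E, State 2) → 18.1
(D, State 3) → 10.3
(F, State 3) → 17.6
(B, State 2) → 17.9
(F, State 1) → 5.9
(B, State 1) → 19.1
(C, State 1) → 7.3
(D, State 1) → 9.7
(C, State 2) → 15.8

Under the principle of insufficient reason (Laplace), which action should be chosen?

B

Row averages: A=106/15, B=16, C=313/30, D=32/3, E=337/30, F=25/3
Highest average = 16 → B.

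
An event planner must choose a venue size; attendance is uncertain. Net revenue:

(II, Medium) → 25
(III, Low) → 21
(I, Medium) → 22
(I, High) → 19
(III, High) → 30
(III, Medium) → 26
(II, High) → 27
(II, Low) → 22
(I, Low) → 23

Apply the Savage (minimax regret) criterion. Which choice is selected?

Column bests: Low=23, Medium=26, High=30.
I regrets: 0, 4, 11 → max 11
II regrets: 1, 1, 3 → max 3
III regrets: 2, 0, 0 → max 2
Smallest max regret = 2 → III.

III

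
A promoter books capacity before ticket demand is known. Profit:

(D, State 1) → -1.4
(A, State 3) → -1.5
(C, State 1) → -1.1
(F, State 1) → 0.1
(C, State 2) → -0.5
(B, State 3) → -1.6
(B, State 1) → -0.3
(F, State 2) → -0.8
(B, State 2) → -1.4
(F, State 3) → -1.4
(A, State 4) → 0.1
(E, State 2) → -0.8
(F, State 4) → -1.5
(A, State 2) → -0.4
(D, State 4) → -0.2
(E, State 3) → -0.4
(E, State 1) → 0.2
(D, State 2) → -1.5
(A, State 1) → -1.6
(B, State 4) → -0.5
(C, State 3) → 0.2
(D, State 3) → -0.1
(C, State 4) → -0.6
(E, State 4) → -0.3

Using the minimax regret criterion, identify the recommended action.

E

Column bests: State 1=0.2, State 2=-0.4, State 3=0.2, State 4=0.1.
A regrets: 1.8, 0.0, 1.7, 0.0 → max 1.8
B regrets: 0.5, 1.0, 1.8, 0.6 → max 1.8
C regrets: 1.3, 0.1, 0.0, 0.7 → max 1.3
D regrets: 1.6, 1.1, 0.3, 0.3 → max 1.6
E regrets: 0.0, 0.4, 0.6, 0.4 → max 0.6
F regrets: 0.1, 0.4, 1.6, 1.6 → max 1.6
Smallest max regret = 0.6 → E.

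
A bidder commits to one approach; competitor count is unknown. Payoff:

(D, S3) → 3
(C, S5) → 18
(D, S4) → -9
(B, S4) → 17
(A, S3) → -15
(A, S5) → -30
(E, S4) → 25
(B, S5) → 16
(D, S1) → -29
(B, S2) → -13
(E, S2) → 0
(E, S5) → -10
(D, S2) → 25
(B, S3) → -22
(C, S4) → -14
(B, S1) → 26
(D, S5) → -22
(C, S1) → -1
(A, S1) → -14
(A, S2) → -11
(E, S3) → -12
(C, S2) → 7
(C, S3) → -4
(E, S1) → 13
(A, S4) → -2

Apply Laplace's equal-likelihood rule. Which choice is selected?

Row averages: A=-14.4, B=4.8, C=1.2, D=-6.4, E=3.2
Highest average = 4.8 → B.

B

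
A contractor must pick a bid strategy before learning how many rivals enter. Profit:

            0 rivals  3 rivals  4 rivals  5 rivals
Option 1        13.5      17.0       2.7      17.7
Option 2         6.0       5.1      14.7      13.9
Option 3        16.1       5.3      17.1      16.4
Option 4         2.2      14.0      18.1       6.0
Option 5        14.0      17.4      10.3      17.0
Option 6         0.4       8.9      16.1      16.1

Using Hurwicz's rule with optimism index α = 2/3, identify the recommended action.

Option 1: 2/3·17.7 + 1/3·2.7 = 12.7
Option 2: 2/3·14.7 + 1/3·5.1 = 11.5
Option 3: 2/3·17.1 + 1/3·5.3 = 79/6
Option 4: 2/3·18.1 + 1/3·2.2 = 12.8
Option 5: 2/3·17.4 + 1/3·10.3 = 451/30
Option 6: 2/3·16.1 + 1/3·0.4 = 163/15
Highest Hurwicz score = 451/30 → Option 5.

Option 5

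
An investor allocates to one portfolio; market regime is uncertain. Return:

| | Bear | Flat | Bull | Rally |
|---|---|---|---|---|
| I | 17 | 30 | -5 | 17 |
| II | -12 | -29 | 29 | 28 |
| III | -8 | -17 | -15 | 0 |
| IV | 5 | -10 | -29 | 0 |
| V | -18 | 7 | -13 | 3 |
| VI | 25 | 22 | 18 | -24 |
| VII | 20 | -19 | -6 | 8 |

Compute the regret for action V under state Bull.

42

Best payoff under Bull is 29.
Regret = 29 − (-13) = 42.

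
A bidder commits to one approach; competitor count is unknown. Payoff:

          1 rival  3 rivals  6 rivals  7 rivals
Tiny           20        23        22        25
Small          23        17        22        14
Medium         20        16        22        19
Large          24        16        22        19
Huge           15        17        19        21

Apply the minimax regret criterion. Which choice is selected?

Tiny

Column bests: 1 rival=24, 3 rivals=23, 6 rivals=22, 7 rivals=25.
Tiny regrets: 4, 0, 0, 0 → max 4
Small regrets: 1, 6, 0, 11 → max 11
Medium regrets: 4, 7, 0, 6 → max 7
Large regrets: 0, 7, 0, 6 → max 7
Huge regrets: 9, 6, 3, 4 → max 9
Smallest max regret = 4 → Tiny.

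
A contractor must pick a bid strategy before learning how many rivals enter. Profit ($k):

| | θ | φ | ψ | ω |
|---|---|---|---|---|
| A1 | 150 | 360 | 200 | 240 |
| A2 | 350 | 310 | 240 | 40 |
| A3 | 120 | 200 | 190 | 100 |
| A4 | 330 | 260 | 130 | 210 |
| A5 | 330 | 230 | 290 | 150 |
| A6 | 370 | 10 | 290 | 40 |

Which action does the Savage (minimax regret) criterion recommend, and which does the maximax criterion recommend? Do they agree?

Column bests: θ=370, φ=360, ψ=290, ω=240.
A1 regrets: 220, 0, 90, 0 → max 220
A2 regrets: 20, 50, 50, 200 → max 200
A3 regrets: 250, 160, 100, 140 → max 250
A4 regrets: 40, 100, 160, 30 → max 160
A5 regrets: 40, 130, 0, 90 → max 130
A6 regrets: 0, 350, 0, 200 → max 350
Smallest max regret = 130 → A5.
Row maxima: A1=360, A2=350, A3=200, A4=330, A5=330, A6=370
Best best-case = 370 → A6.

minimax regret → A5; maximax → A6 (disagree)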